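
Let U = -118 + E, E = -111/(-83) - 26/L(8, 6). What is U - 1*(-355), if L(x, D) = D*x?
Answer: 473689/1992 ≈ 237.80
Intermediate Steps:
E = 1585/1992 (E = -111/(-83) - 26/(6*8) = -111*(-1/83) - 26/48 = 111/83 - 26*1/48 = 111/83 - 13/24 = 1585/1992 ≈ 0.79568)
U = -233471/1992 (U = -118 + 1585/1992 = -233471/1992 ≈ -117.20)
U - 1*(-355) = -233471/1992 - 1*(-355) = -233471/1992 + 355 = 473689/1992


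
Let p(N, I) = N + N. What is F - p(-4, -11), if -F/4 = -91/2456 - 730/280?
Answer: 79843/4298 ≈ 18.577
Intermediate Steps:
p(N, I) = 2*N
F = 45459/4298 (F = -4*(-91/2456 - 730/280) = -4*(-91*1/2456 - 730*1/280) = -4*(-91/2456 - 73/28) = -4*(-45459/17192) = 45459/4298 ≈ 10.577)
F - p(-4, -11) = 45459/4298 - 2*(-4) = 45459/4298 - 1*(-8) = 45459/4298 + 8 = 79843/4298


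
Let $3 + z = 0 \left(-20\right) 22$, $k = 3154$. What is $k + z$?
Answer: $3151$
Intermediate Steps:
$z = -3$ ($z = -3 + 0 \left(-20\right) 22 = -3 + 0 \cdot 22 = -3 + 0 = -3$)
$k + z = 3154 - 3 = 3151$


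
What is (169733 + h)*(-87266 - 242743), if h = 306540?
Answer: -157174376457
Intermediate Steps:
(169733 + h)*(-87266 - 242743) = (169733 + 306540)*(-87266 - 242743) = 476273*(-330009) = -157174376457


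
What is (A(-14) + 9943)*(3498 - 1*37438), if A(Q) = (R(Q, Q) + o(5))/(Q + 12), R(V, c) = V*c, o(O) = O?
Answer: -334054450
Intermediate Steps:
A(Q) = (5 + Q²)/(12 + Q) (A(Q) = (Q*Q + 5)/(Q + 12) = (Q² + 5)/(12 + Q) = (5 + Q²)/(12 + Q))
(A(-14) + 9943)*(3498 - 1*37438) = ((5 + (-14)²)/(12 - 14) + 9943)*(3498 - 1*37438) = ((5 + 196)/(-2) + 9943)*(3498 - 37438) = (-½*201 + 9943)*(-33940) = (-201/2 + 9943)*(-33940) = (19685/2)*(-33940) = -334054450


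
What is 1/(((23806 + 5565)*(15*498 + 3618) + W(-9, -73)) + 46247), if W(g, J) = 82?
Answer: 1/325711977 ≈ 3.0702e-9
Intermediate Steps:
1/(((23806 + 5565)*(15*498 + 3618) + W(-9, -73)) + 46247) = 1/(((23806 + 5565)*(15*498 + 3618) + 82) + 46247) = 1/((29371*(7470 + 3618) + 82) + 46247) = 1/((29371*11088 + 82) + 46247) = 1/((325665648 + 82) + 46247) = 1/(325665730 + 46247) = 1/325711977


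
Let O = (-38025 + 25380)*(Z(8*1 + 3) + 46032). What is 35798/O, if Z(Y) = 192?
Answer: -17899/292251240 ≈ -6.1245e-5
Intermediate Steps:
O = -584502480 (O = (-38025 + 25380)*(192 + 46032) = -12645*46224 = -584502480)
35798/O = 35798/(-584502480) = 35798*(-1/584502480) = -17899/292251240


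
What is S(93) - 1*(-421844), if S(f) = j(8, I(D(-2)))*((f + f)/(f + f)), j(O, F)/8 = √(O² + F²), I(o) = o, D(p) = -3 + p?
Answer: 421844 + 8*√89 ≈ 4.2192e+5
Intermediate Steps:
j(O, F) = 8*√(F² + O²) (j(O, F) = 8*√(O² + F²) = 8*√(F² + O²))
S(f) = 8*√89 (S(f) = (8*√((-3 - 2)² + 8²))*((f + f)/(f + f)) = (8*√((-5)² + 64))*((2*f)/((2*f))) = (8*√(25 + 64))*((2*f)*(1/(2*f))) = (8*√89)*1 = 8*√89)
S(93) - 1*(-421844) = 8*√89 - 1*(-421844) = 8*√89 + 421844 = 421844 + 8*√89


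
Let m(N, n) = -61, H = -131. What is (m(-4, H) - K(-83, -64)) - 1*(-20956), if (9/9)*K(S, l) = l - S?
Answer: 20876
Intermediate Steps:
K(S, l) = l - S
(m(-4, H) - K(-83, -64)) - 1*(-20956) = (-61 - (-64 - 1*(-83))) - 1*(-20956) = (-61 - (-64 + 83)) + 20956 = (-61 - 1*19) + 20956 = (-61 - 19) + 20956 = -80 + 20956 = 20876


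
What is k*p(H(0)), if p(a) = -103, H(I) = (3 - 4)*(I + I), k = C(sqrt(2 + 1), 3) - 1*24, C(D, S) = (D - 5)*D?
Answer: 2163 + 515*sqrt(3) ≈ 3055.0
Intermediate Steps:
C(D, S) = D*(-5 + D) (C(D, S) = (-5 + D)*D = D*(-5 + D))
k = -24 + sqrt(3)*(-5 + sqrt(3)) (k = sqrt(2 + 1)*(-5 + sqrt(2 + 1)) - 1*24 = sqrt(3)*(-5 + sqrt(3)) - 24 = -24 + sqrt(3)*(-5 + sqrt(3)) ≈ -29.660)
H(I) = -2*I
k*p(H(0)) = (-21 - 5*sqrt(3))*(-103) = 2163 + 515*sqrt(3)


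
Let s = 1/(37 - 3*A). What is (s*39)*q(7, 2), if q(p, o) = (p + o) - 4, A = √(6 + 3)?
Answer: 195/28 ≈ 6.9643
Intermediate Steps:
A = 3 (A = √9 = 3)
q(p, o) = -4 + o + p (q(p, o) = (o + p) - 4 = -4 + o + p)
s = 1/28 (s = 1/(37 - 3*3) = 1/(37 - 9) = 1/28 ≈ 0.035714)
(s*39)*q(7, 2) = ((1/28)*39)*(-4 + 2 + 7) = (39/28)*5 = 195/28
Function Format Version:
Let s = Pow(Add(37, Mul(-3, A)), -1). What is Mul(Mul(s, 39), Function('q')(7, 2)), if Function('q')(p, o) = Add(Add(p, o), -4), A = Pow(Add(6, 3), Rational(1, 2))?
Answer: Rational(195, 28) ≈ 6.9643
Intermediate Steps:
A = 3 (A = Pow(9, Rational(1, 2)) = 3)
Function('q')(p, o) = Add(-4, o, p) (Function('q')(p, o) = Add(Add(o, p), -4) = Add(-4, o, p))
s = Rational(1, 28) (s = Pow(Add(37, Mul(-3, 3)), -1) = Pow(Add(37, -9), -1) = Pow(28, -1) = Rational(1, 28) ≈ 0.035714)
Mul(Mul(s, 39), Function('q')(7, 2)) = Mul(Mul(Rational(1, 28), 39), Add(-4, 2, 7)) = Mul(Rational(39, 28), 5) = Rational(195, 28)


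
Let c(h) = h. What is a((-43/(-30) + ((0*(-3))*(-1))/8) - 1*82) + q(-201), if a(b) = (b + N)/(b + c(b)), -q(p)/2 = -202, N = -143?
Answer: 1959643/4834 ≈ 405.39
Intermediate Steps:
q(p) = 404 (q(p) = -2*(-202) = 404)
a(b) = (-143 + b)/(2*b) (a(b) = (b - 143)/(b + b) = (-143 + b)/((2*b)) = (-143 + b)*(1/(2*b)) = (-143 + b)/(2*b))
a((-43/(-30) + ((0*(-3))*(-1))/8) - 1*82) + q(-201) = (-143 + ((-43/(-30) + ((0*(-3))*(-1))/8) - 1*82))/(2*((-43/(-30) + ((0*(-3))*(-1))/8) - 1*82)) + 404 = (-143 + ((-43*(-1/30) + (0*(-1))*(⅛)) - 82))/(2*((-43*(-1/30) + (0*(-1))*(⅛)) - 82)) + 404 = (-143 + ((43/30 + 0*(⅛)) - 82))/(2*((43/30 + 0*(⅛)) - 82)) + 404 = (-143 + ((43/30 + 0) - 82))/(2*((43/30 + 0) - 82)) + 404 = (-143 + (43/30 - 82))/(2*(43/30 - 82)) + 404 = (-143 - 2417/30)/(2*(-2417/30)) + 404 = (½)*(-30/2417)*(-6707/30) + 404 = 6707/4834 + 404 = 1959643/4834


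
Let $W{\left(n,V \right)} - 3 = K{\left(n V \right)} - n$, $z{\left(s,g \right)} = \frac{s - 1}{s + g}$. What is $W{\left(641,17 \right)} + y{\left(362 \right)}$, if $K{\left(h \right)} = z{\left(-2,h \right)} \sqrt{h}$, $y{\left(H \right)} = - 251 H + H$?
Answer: $-91138 - \frac{3 \sqrt{10897}}{10895} \approx -91138.0$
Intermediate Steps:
$z{\left(s,g \right)} = \frac{-1 + s}{g + s}$
$y{\left(H \right)} = - 250 H$
$K{\left(h \right)} = - \frac{3 \sqrt{h}}{-2 + h}$ ($K{\left(h \right)} = \frac{-1 - 2}{h - 2} \sqrt{h} = \frac{1}{-2 + h} \left(-3\right) \sqrt{h} = - \frac{3}{-2 + h} \sqrt{h} = - \frac{3 \sqrt{h}}{-2 + h}$)
$W{\left(n,V \right)} = 3 - n - \frac{3 \sqrt{V n}}{-2 + V n}$ ($W{\left(n,V \right)} = 3 - \left(n + \frac{3 \sqrt{n V}}{-2 + n V}\right) = 3 - \left(n + \frac{3 \sqrt{V n}}{-2 + V n}\right) = 3 - n - \frac{3 \sqrt{V n}}{-2 + V n}$)
$W{\left(641,17 \right)} + y{\left(362 \right)} = \frac{- 3 \sqrt{17 \cdot 641} + \left(-2 + 17 \cdot 641\right) \left(3 - 641\right)}{-2 + 17 \cdot 641} - 90500 = \frac{- 3 \sqrt{10897} + \left(-2 + 10897\right) \left(3 - 641\right)}{-2 + 10897} - 90500 = \frac{- 3 \sqrt{10897} + 10895 \left(-638\right)}{10895} - 90500 = \frac{- 3 \sqrt{10897} - 6951010}{10895} - 90500 = \frac{-6951010 - 3 \sqrt{10897}}{10895} - 90500 = \left(-638 - \frac{3 \sqrt{10897}}{10895}\right) - 90500 = -91138 - \frac{3 \sqrt{10897}}{10895}$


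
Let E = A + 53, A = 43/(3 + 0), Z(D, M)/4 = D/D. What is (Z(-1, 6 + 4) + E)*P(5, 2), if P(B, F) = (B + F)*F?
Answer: 2996/3 ≈ 998.67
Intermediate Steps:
P(B, F) = F*(B + F)
Z(D, M) = 4 (Z(D, M) = 4*(D/D) = 4*1 = 4)
A = 43/3 ≈ 14.333
E = 202/3 (E = 43/3 + 53 = 202/3 ≈ 67.333)
(Z(-1, 6 + 4) + E)*P(5, 2) = (4 + 202/3)*(2*(5 + 2)) = 214*(2*7)/3 = (214/3)*14 = 2996/3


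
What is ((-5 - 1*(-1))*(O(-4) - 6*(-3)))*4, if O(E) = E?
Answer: -224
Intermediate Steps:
((-5 - 1*(-1))*(O(-4) - 6*(-3)))*4 = ((-5 - 1*(-1))*(-4 - 6*(-3)))*4 = ((-5 + 1)*(-4 - 1*(-18)))*4 = -4*(-4 + 18)*4 = -4*14*4 = -56*4 = -224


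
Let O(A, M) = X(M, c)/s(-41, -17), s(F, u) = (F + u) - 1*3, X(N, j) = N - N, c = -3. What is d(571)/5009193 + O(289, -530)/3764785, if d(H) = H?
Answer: 571/5009193 ≈ 0.00011399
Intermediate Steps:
X(N, j) = 0
s(F, u) = -3 + F + u (s(F, u) = (F + u) - 3 = -3 + F + u)
O(A, M) = 0 (O(A, M) = 0/(-3 - 41 - 17) = 0/(-61) = 0*(-1/61) = 0)
d(571)/5009193 + O(289, -530)/3764785 = 571/5009193 + 0/3764785 = 571*(1/5009193) + 0*(1/3764785) = 571/5009193 + 0 = 571/5009193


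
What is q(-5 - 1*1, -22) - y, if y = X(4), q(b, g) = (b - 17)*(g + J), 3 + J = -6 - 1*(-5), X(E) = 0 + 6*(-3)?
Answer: 616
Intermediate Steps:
X(E) = -18 (X(E) = 0 - 18 = -18)
J = -4 (J = -3 + (-6 - 1*(-5)) = -3 + (-6 + 5) = -3 - 1 = -4)
q(b, g) = (-17 + b)*(-4 + g) (q(b, g) = (b - 17)*(g - 4) = (-17 + b)*(-4 + g))
y = -18
q(-5 - 1*1, -22) - y = (68 - 17*(-22) - 4*(-5 - 1*1) + (-5 - 1*1)*(-22)) - 1*(-18) = (68 + 374 - 4*(-5 - 1) + (-5 - 1)*(-22)) + 18 = (68 + 374 - 4*(-6) - 6*(-22)) + 18 = (68 + 374 + 24 + 132) + 18 = 598 + 18 = 616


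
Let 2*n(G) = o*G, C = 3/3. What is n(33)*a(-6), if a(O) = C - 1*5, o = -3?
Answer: 198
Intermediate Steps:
C = 1 (C = 3*(⅓) = 1)
a(O) = -4 (a(O) = 1 - 1*5 = 1 - 5 = -4)
n(G) = -3*G/2 (n(G) = (-3*G)/2 = -3*G/2)
n(33)*a(-6) = -3/2*33*(-4) = -99/2*(-4) = 198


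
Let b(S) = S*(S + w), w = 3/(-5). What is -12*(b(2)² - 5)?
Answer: -852/25 ≈ -34.080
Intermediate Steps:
w = -⅗ (w = 3*(-⅕) = -⅗ ≈ -0.60000)
b(S) = S*(-⅗ + S) (b(S) = S*(S - ⅗) = S*(-⅗ + S))
-12*(b(2)² - 5) = -12*(((⅕)*2*(-3 + 5*2))² - 5) = -12*(((⅕)*2*(-3 + 10))² - 5) = -12*(((⅕)*2*7)² - 5) = -12*((14/5)² - 5) = -12*(196/25 - 5) = -12*71/25 = -852/25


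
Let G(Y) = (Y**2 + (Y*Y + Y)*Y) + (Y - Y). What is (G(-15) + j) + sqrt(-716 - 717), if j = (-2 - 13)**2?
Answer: -2700 + I*sqrt(1433) ≈ -2700.0 + 37.855*I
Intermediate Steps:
G(Y) = Y**2 + Y*(Y + Y**2) (G(Y) = (Y**2 + (Y**2 + Y)*Y) + 0 = (Y**2 + (Y + Y**2)*Y) + 0 = (Y**2 + Y*(Y + Y**2)) + 0 = Y**2 + Y*(Y + Y**2))
j = 225 (j = (-15)**2 = 225)
(G(-15) + j) + sqrt(-716 - 717) = ((-15)**2*(2 - 15) + 225) + sqrt(-716 - 717) = (225*(-13) + 225) + sqrt(-1433) = (-2925 + 225) + I*sqrt(1433) = -2700 + I*sqrt(1433)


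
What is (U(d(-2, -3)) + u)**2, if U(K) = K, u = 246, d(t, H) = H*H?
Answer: 65025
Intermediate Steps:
d(t, H) = H**2
(U(d(-2, -3)) + u)**2 = ((-3)**2 + 246)**2 = (9 + 246)**2 = 255**2 = 65025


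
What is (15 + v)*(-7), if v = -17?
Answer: 14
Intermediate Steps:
(15 + v)*(-7) = (15 - 17)*(-7) = -2*(-7) = 14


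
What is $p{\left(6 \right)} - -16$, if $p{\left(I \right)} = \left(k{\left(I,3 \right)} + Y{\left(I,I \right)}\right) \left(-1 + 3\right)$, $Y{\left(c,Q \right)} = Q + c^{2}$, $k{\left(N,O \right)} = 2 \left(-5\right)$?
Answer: $80$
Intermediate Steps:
$k{\left(N,O \right)} = -10$
$p{\left(I \right)} = -20 + 2 I + 2 I^{2}$ ($p{\left(I \right)} = \left(-10 + \left(I + I^{2}\right)\right) \left(-1 + 3\right) = \left(-10 + I + I^{2}\right) 2 = -20 + 2 I + 2 I^{2}$)
$p{\left(6 \right)} - -16 = \left(-20 + 2 \cdot 6 + 2 \cdot 6^{2}\right) - -16 = \left(-20 + 12 + 2 \cdot 36\right) + 16 = \left(-20 + 12 + 72\right) + 16 = 64 + 16 = 80$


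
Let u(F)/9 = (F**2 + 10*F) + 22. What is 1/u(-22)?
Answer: 1/2574 ≈ 0.00038850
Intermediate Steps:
u(F) = 198 + 9*F**2 + 90*F (u(F) = 9*((F**2 + 10*F) + 22) = 9*(22 + F**2 + 10*F) = 198 + 9*F**2 + 90*F)
1/u(-22) = 1/(198 + 9*(-22)**2 + 90*(-22)) = 1/(198 + 9*484 - 1980) = 1/(198 + 4356 - 1980) = 1/2574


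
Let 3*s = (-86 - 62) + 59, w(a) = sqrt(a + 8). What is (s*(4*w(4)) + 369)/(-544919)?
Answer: -369/544919 + 712*sqrt(3)/1634757 ≈ 7.7210e-5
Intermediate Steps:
w(a) = sqrt(8 + a)
s = -89/3 (s = ((-86 - 62) + 59)/3 = (-148 + 59)/3 = (1/3)*(-89) = -89/3 ≈ -29.667)
(s*(4*w(4)) + 369)/(-544919) = (-356*sqrt(8 + 4)/3 + 369)/(-544919) = (-356*sqrt(12)/3 + 369)*(-1/544919) = (-356*2*sqrt(3)/3 + 369)*(-1/544919) = (-712*sqrt(3)/3 + 369)*(-1/544919) = (369 - 712*sqrt(3)/3)*(-1/544919) = -369/544919 + 712*sqrt(3)/1634757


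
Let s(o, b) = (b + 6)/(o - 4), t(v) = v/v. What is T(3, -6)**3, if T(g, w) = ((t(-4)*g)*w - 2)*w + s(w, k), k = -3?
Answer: 1715072373/1000 ≈ 1.7151e+6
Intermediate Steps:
t(v) = 1
s(o, b) = (6 + b)/(-4 + o)
T(g, w) = 3/(-4 + w) + w*(-2 + g*w) (T(g, w) = ((1*g)*w - 2)*w + (6 - 3)/(-4 + w) = (g*w - 2)*w + 3/(-4 + w) = (-2 + g*w)*w + 3/(-4 + w) = w*(-2 + g*w) + 3/(-4 + w) = 3/(-4 + w) + w*(-2 + g*w))
T(3, -6)**3 = ((3 - 6*(-4 - 6)*(-2 + 3*(-6)))/(-4 - 6))**3 = ((3 - 6*(-10)*(-2 - 18))/(-10))**3 = (-(3 - 6*(-10)*(-20))/10)**3 = (-(3 - 1200)/10)**3 = (-1/10*(-1197))**3 = (1197/10)**3 = 1715072373/1000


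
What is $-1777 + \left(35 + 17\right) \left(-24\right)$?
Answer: $-3025$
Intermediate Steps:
$-1777 + \left(35 + 17\right) \left(-24\right) = -1777 + 52 \left(-24\right) = -1777 - 1248 = -3025$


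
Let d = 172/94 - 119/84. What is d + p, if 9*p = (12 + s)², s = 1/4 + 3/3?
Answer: 134819/6768 ≈ 19.920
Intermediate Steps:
s = 5/4 (s = 1*(¼) + 3*(⅓) = ¼ + 1 = 5/4 ≈ 1.2500)
p = 2809/144 (p = (12 + 5/4)²/9 = (53/4)²/9 = (⅑)*(2809/16) = 2809/144 ≈ 19.507)
d = 233/564 (d = 172*(1/94) - 119*1/84 = 86/47 - 17/12 = 233/564 ≈ 0.41312)
d + p = 233/564 + 2809/144 = 134819/6768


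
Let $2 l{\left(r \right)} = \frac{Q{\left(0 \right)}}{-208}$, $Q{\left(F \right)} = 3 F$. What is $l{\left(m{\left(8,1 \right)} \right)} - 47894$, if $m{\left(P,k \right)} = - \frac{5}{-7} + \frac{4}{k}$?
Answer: $-47894$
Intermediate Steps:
$m{\left(P,k \right)} = \frac{5}{7} + \frac{4}{k}$ ($m{\left(P,k \right)} = \left(-5\right) \left(- \frac{1}{7}\right) + \frac{4}{k} = \frac{5}{7} + \frac{4}{k}$)
$l{\left(r \right)} = 0$ ($l{\left(r \right)} = \frac{3 \cdot 0 \frac{1}{-208}}{2} = \frac{0 \left(- \frac{1}{208}\right)}{2} = \frac{1}{2} \cdot 0 = 0$)
$l{\left(m{\left(8,1 \right)} \right)} - 47894 = 0 - 47894 = -47894$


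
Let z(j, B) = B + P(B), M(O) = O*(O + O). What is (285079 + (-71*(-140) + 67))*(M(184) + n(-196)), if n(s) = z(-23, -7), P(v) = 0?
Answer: 19978797630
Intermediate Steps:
M(O) = 2*O² (M(O) = O*(2*O) = 2*O²)
z(j, B) = B (z(j, B) = B + 0 = B)
n(s) = -7
(285079 + (-71*(-140) + 67))*(M(184) + n(-196)) = (285079 + (-71*(-140) + 67))*(2*184² - 7) = (285079 + (9940 + 67))*(2*33856 - 7) = (285079 + 10007)*(67712 - 7) = 295086*67705 = 19978797630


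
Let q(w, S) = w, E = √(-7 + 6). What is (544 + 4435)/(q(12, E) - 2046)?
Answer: -4979/2034 ≈ -2.4479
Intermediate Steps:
E = I (E = √(-1) = I ≈ 1.0*I)
(544 + 4435)/(q(12, E) - 2046) = (544 + 4435)/(12 - 2046) = 4979/(-2034) = 4979*(-1/2034) = -4979/2034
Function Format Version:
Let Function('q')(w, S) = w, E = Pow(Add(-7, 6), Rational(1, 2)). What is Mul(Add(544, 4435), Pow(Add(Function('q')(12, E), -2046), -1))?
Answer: Rational(-4979, 2034) ≈ -2.4479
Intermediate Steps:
E = I (E = Pow(-1, Rational(1, 2)) = I ≈ Mul(1.0000, I))
Mul(Add(544, 4435), Pow(Add(Function('q')(12, E), -2046), -1)) = Mul(Add(544, 4435), Pow(Add(12, -2046), -1)) = Mul(4979, Pow(-2034, -1)) = Mul(4979, Rational(-1, 2034)) = Rational(-4979, 2034)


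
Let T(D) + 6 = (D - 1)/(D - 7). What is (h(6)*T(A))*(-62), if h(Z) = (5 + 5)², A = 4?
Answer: 43400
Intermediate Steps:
T(D) = -6 + (-1 + D)/(-7 + D) (T(D) = -6 + (D - 1)/(D - 7) = -6 + (-1 + D)/(-7 + D))
h(Z) = 100 (h(Z) = 10² = 100)
(h(6)*T(A))*(-62) = (100*((41 - 5*4)/(-7 + 4)))*(-62) = (100*((41 - 20)/(-3)))*(-62) = (100*(-⅓*21))*(-62) = (100*(-7))*(-62) = -700*(-62) = 43400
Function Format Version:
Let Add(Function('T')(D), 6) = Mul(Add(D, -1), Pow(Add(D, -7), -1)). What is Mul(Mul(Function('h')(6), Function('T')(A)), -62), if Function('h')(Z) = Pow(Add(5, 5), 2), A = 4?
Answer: 43400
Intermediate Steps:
Function('T')(D) = Add(-6, Mul(Pow(Add(-7, D), -1), Add(-1, D))) (Function('T')(D) = Add(-6, Mul(Add(D, -1), Pow(Add(D, -7), -1))) = Add(-6, Mul(Add(-1, D), Pow(Add(-7, D), -1))) = Add(-6, Mul(Pow(Add(-7, D), -1), Add(-1, D))))
Function('h')(Z) = 100 (Function('h')(Z) = Pow(10, 2) = 100)
Mul(Mul(Function('h')(6), Function('T')(A)), -62) = Mul(Mul(100, Mul(Pow(Add(-7, 4), -1), Add(41, Mul(-5, 4)))), -62) = Mul(Mul(100, Mul(Pow(-3, -1), Add(41, -20))), -62) = Mul(Mul(100, Mul(Rational(-1, 3), 21)), -62) = Mul(Mul(100, -7), -62) = Mul(-700, -62) = 43400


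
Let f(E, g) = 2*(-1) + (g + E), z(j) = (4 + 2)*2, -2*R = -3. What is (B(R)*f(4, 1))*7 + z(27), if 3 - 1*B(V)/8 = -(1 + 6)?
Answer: 1692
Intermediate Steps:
R = 3/2 (R = -½*(-3) = 3/2 ≈ 1.5000)
z(j) = 12 (z(j) = 6*2 = 12)
B(V) = 80 (B(V) = 24 - (-8)*(1 + 6) = 24 - (-8)*7 = 24 - 8*(-7) = 24 + 56 = 80)
f(E, g) = -2 + E + g (f(E, g) = -2 + (E + g) = -2 + E + g)
(B(R)*f(4, 1))*7 + z(27) = (80*(-2 + 4 + 1))*7 + 12 = (80*3)*7 + 12 = 240*7 + 12 = 1680 + 12 = 1692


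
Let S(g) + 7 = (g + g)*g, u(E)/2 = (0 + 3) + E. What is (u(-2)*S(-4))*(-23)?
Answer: -1150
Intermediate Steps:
u(E) = 6 + 2*E (u(E) = 2*((0 + 3) + E) = 2*(3 + E) = 6 + 2*E)
S(g) = -7 + 2*g² (S(g) = -7 + (g + g)*g = -7 + (2*g)*g = -7 + 2*g²)
(u(-2)*S(-4))*(-23) = ((6 + 2*(-2))*(-7 + 2*(-4)²))*(-23) = ((6 - 4)*(-7 + 2*16))*(-23) = (2*(-7 + 32))*(-23) = (2*25)*(-23) = 50*(-23) = -1150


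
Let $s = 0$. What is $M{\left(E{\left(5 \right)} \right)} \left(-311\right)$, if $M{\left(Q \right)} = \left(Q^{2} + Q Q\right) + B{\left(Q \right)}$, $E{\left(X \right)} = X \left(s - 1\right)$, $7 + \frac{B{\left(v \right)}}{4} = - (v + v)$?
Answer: $-19282$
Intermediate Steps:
$B{\left(v \right)} = -28 - 8 v$ ($B{\left(v \right)} = -28 + 4 \left(- (v + v)\right) = -28 + 4 \left(- 2 v\right) = -28 - 8 v$)
$E{\left(X \right)} = - X$ ($E{\left(X \right)} = X \left(0 - 1\right) = X \left(-1\right) = - X$)
$M{\left(Q \right)} = -28 - 8 Q + 2 Q^{2}$ ($M{\left(Q \right)} = \left(Q^{2} + Q Q\right) - \left(28 + 8 Q\right) = \left(Q^{2} + Q^{2}\right) - \left(28 + 8 Q\right) = 2 Q^{2} - \left(28 + 8 Q\right) = -28 - 8 Q + 2 Q^{2}$)
$M{\left(E{\left(5 \right)} \right)} \left(-311\right) = \left(-28 - 8 \left(\left(-1\right) 5\right) + 2 \left(\left(-1\right) 5\right)^{2}\right) \left(-311\right) = \left(-28 - -40 + 2 \left(-5\right)^{2}\right) \left(-311\right) = \left(-28 + 40 + 2 \cdot 25\right) \left(-311\right) = \left(-28 + 40 + 50\right) \left(-311\right) = 62 \left(-311\right) = -19282$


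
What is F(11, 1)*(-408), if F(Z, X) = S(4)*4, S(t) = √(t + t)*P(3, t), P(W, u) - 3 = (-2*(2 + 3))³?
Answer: 3254208*√2 ≈ 4.6021e+6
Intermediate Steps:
P(W, u) = -997 (P(W, u) = 3 + (-2*(2 + 3))³ = 3 + (-2*5)³ = 3 + (-10)³ = 3 - 1000 = -997)
S(t) = -997*√2*√t (S(t) = √(t + t)*(-997) = √(2*t)*(-997) = (√2*√t)*(-997) = -997*√2*√t)
F(Z, X) = -7976*√2 (F(Z, X) = -997*√2*√4*4 = -997*√2*2*4 = -1994*√2*4 = -7976*√2)
F(11, 1)*(-408) = -7976*√2*(-408) = 3254208*√2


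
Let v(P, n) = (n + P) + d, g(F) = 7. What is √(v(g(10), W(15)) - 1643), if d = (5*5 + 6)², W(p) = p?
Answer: 2*I*√165 ≈ 25.69*I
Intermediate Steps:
d = 961 (d = (25 + 6)² = 31² = 961)
v(P, n) = 961 + P + n (v(P, n) = (n + P) + 961 = (P + n) + 961 = 961 + P + n)
√(v(g(10), W(15)) - 1643) = √((961 + 7 + 15) - 1643) = √(983 - 1643) = √(-660) = 2*I*√165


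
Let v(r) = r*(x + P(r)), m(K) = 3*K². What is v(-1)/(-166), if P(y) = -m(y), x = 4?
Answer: 1/166 ≈ 0.0060241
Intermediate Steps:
P(y) = -3*y²
v(r) = r*(4 - 3*r²)
v(-1)/(-166) = (-(4 - 3*(-1)²))/(-166) = -(-1)*(4 - 3*1)/166 = -(-1)*(4 - 3)/166 = -(-1)/166 = -1/166*(-1) = 1/166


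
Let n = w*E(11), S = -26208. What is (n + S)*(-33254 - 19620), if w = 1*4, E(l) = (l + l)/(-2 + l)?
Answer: 12466843216/9 ≈ 1.3852e+9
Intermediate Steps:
E(l) = 2*l/(-2 + l) (E(l) = (2*l)/(-2 + l) = 2*l/(-2 + l))
w = 4
n = 88/9 (n = 4*(2*11/(-2 + 11)) = 4*(2*11/9) = 4*(2*11*(⅑)) = 4*(22/9) = 88/9 ≈ 9.7778)
(n + S)*(-33254 - 19620) = (88/9 - 26208)*(-33254 - 19620) = -235784/9*(-52874) = 12466843216/9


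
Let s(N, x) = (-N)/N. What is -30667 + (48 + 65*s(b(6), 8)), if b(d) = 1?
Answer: -30684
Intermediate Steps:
s(N, x) = -1
-30667 + (48 + 65*s(b(6), 8)) = -30667 + (48 + 65*(-1)) = -30667 + (48 - 65) = -30667 - 17 = -30684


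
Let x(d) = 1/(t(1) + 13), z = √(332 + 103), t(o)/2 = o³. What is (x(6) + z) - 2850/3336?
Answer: -6569/8340 + √435 ≈ 20.069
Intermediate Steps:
t(o) = 2*o³
z = √435 ≈ 20.857
x(d) = 1/15 (x(d) = 1/(2*1³ + 13) = 1/(2*1 + 13) = 1/(2 + 13) = 1/15)
(x(6) + z) - 2850/3336 = (1/15 + √435) - 2850/3336 = (1/15 + √435) - 2850*1/3336 = (1/15 + √435) - 475/556 = -6569/8340 + √435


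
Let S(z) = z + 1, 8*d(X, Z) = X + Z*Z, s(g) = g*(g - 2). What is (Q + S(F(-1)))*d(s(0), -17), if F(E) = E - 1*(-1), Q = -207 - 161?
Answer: -106063/8 ≈ -13258.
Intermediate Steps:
s(g) = g*(-2 + g)
d(X, Z) = X/8 + Z²/8 (d(X, Z) = (X + Z*Z)/8 = (X + Z²)/8 = X/8 + Z²/8)
Q = -368
F(E) = 1 + E (F(E) = E + 1 = 1 + E)
S(z) = 1 + z
(Q + S(F(-1)))*d(s(0), -17) = (-368 + (1 + (1 - 1)))*((0*(-2 + 0))/8 + (⅛)*(-17)²) = (-368 + (1 + 0))*((0*(-2))/8 + (⅛)*289) = (-368 + 1)*((⅛)*0 + 289/8) = -367*(0 + 289/8) = -367*289/8 = -106063/8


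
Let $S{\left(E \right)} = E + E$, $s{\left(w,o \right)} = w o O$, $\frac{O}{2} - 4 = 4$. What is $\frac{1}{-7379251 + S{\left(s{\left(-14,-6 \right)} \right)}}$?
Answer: $- \frac{1}{7376563} \approx -1.3556 \cdot 10^{-7}$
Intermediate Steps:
$O = 16$ ($O = 8 + 2 \cdot 4 = 8 + 8 = 16$)
$s{\left(w,o \right)} = 16 o w$ ($s{\left(w,o \right)} = w o 16 = o w 16 = 16 o w$)
$S{\left(E \right)} = 2 E$
$\frac{1}{-7379251 + S{\left(s{\left(-14,-6 \right)} \right)}} = \frac{1}{-7379251 + 2 \cdot 16 \left(-6\right) \left(-14\right)} = \frac{1}{-7379251 + 2 \cdot 1344} = \frac{1}{-7379251 + 2688} = \frac{1}{-7376563} = - \frac{1}{7376563}$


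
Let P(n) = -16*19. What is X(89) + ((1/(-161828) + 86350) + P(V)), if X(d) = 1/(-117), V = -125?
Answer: 1629184132351/18933876 ≈ 86046.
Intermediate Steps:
P(n) = -304
X(d) = -1/117
X(89) + ((1/(-161828) + 86350) + P(V)) = -1/117 + ((1/(-161828) + 86350) - 304) = -1/117 + ((-1/161828 + 86350) - 304) = -1/117 + (13973847799/161828 - 304) = -1/117 + 13924652087/161828 = 1629184132351/18933876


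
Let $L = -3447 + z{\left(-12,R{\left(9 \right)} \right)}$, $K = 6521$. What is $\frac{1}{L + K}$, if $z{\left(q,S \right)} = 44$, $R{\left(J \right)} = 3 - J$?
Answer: $\frac{1}{3118} \approx 0.00032072$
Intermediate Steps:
$L = -3403$ ($L = -3447 + 44 = -3403$)
$\frac{1}{L + K} = \frac{1}{-3403 + 6521} = \frac{1}{3118}$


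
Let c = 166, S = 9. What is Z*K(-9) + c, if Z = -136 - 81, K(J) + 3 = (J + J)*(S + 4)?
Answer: 51595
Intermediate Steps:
K(J) = -3 + 26*J (K(J) = -3 + (J + J)*(9 + 4) = -3 + (2*J)*13 = -3 + 26*J)
Z = -217
Z*K(-9) + c = -217*(-3 + 26*(-9)) + 166 = -217*(-3 - 234) + 166 = -217*(-237) + 166 = 51429 + 166 = 51595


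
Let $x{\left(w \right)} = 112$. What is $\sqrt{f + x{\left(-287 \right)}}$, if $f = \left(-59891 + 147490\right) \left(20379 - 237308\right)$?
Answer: $3 i \sqrt{2111418151} \approx 1.3785 \cdot 10^{5} i$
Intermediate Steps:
$f = -19002763471$ ($f = 87599 \left(-216929\right) = -19002763471$)
$\sqrt{f + x{\left(-287 \right)}} = \sqrt{-19002763471 + 112} = \sqrt{-19002763359} = 3 i \sqrt{2111418151}$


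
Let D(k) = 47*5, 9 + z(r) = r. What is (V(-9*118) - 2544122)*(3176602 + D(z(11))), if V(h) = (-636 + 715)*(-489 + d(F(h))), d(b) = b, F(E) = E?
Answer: -8471515562887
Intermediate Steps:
z(r) = -9 + r
D(k) = 235
V(h) = -38631 + 79*h (V(h) = (-636 + 715)*(-489 + h) = 79*(-489 + h) = -38631 + 79*h)
(V(-9*118) - 2544122)*(3176602 + D(z(11))) = ((-38631 + 79*(-9*118)) - 2544122)*(3176602 + 235) = ((-38631 + 79*(-1062)) - 2544122)*3176837 = ((-38631 - 83898) - 2544122)*3176837 = (-122529 - 2544122)*3176837 = -2666651*3176837 = -8471515562887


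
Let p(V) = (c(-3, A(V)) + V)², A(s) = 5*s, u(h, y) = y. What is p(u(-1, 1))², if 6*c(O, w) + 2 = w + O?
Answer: 1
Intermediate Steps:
c(O, w) = -⅓ + O/6 + w/6 (c(O, w) = -⅓ + (w + O)/6 = -⅓ + (O + w)/6 = -⅓ + (O/6 + w/6) = -⅓ + O/6 + w/6)
p(V) = (-⅚ + 11*V/6)² (p(V) = ((-⅓ + (⅙)*(-3) + (5*V)/6) + V)² = ((-⅓ - ½ + 5*V/6) + V)² = ((-⅚ + 5*V/6) + V)² = (-⅚ + 11*V/6)²)
p(u(-1, 1))² = ((-5 + 11*1)²/36)² = ((-5 + 11)²/36)² = ((1/36)*6²)² = ((1/36)*36)² = 1² = 1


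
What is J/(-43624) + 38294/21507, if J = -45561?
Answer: 2650417883/938221368 ≈ 2.8249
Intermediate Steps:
J/(-43624) + 38294/21507 = -45561/(-43624) + 38294/21507 = -45561*(-1/43624) + 38294*(1/21507) = 45561/43624 + 38294/21507 = 2650417883/938221368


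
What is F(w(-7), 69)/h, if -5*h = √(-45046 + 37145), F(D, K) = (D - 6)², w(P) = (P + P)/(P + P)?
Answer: 125*I*√7901/7901 ≈ 1.4063*I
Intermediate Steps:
w(P) = 1 (w(P) = (2*P)/((2*P)) = (2*P)*(1/(2*P)) = 1)
F(D, K) = (-6 + D)²
h = -I*√7901/5 (h = -√(-45046 + 37145)/5 = -I*√7901/5 ≈ -17.778*I)
F(w(-7), 69)/h = (-6 + 1)²/((-I*√7901/5)) = (-5)²*(5*I*√7901/7901) = 25*(5*I*√7901/7901) = 125*I*√7901/7901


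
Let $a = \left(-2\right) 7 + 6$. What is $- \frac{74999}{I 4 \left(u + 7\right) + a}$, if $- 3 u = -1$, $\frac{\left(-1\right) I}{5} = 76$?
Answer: $\frac{224997}{33464} \approx 6.7236$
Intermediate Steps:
$I = -380$ ($I = \left(-5\right) 76 = -380$)
$u = \frac{1}{3}$ ($u = \left(- \frac{1}{3}\right) \left(-1\right) = \frac{1}{3} \approx 0.33333$)
$a = -8$ ($a = -14 + 6 = -8$)
$- \frac{74999}{I 4 \left(u + 7\right) + a} = - \frac{74999}{- 380 \cdot 4 \left(\frac{1}{3} + 7\right) - 8} = - \frac{74999}{- 380 \cdot 4 \cdot \frac{22}{3} - 8} = - \frac{74999}{\left(-380\right) \frac{88}{3} - 8} = - \frac{74999}{- \frac{33440}{3} - 8} = - \frac{74999}{- \frac{33464}{3}} = \left(-74999\right) \left(- \frac{3}{33464}\right) = \frac{224997}{33464}$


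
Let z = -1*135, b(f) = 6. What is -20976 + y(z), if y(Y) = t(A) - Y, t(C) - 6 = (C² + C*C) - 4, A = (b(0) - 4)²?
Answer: -20807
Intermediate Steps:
z = -135
A = 4 (A = (6 - 4)² = 2² = 4)
t(C) = 2 + 2*C² (t(C) = 6 + ((C² + C*C) - 4) = 6 + ((C² + C²) - 4) = 6 + (2*C² - 4) = 6 + (-4 + 2*C²) = 2 + 2*C²)
y(Y) = 34 - Y (y(Y) = (2 + 2*4²) - Y = (2 + 2*16) - Y = (2 + 32) - Y = 34 - Y)
-20976 + y(z) = -20976 + (34 - 1*(-135)) = -20976 + (34 + 135) = -20976 + 169 = -20807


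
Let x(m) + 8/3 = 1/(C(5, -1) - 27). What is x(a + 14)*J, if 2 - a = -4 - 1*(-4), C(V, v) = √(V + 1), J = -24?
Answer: 15640/241 + 8*√6/241 ≈ 64.978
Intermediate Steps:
C(V, v) = √(1 + V)
a = 2 (a = 2 - (-4 - 1*(-4)) = 2 - (-4 + 4) = 2 - 1*0 = 2 + 0 = 2)
x(m) = -8/3 + 1/(-27 + √6) (x(m) = -8/3 + 1/(√(1 + 5) - 27) = -8/3 + 1/(√6 - 27) = -8/3 + 1/(-27 + √6))
x(a + 14)*J = (-1955/723 - √6/723)*(-24) = 15640/241 + 8*√6/241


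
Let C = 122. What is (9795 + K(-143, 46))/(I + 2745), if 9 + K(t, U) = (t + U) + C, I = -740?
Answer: 9811/2005 ≈ 4.8933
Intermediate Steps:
K(t, U) = 113 + U + t (K(t, U) = -9 + ((t + U) + 122) = -9 + ((U + t) + 122) = -9 + (122 + U + t) = 113 + U + t)
(9795 + K(-143, 46))/(I + 2745) = (9795 + (113 + 46 - 143))/(-740 + 2745) = (9795 + 16)/2005 = 9811*(1/2005) = 9811/2005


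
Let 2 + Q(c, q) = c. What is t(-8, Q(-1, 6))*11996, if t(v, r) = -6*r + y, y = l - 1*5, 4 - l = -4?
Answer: 251916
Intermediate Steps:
l = 8 (l = 4 - 1*(-4) = 4 + 4 = 8)
Q(c, q) = -2 + c
y = 3 (y = 8 - 1*5 = 8 - 5 = 3)
t(v, r) = 3 - 6*r (t(v, r) = -6*r + 3 = 3 - 6*r)
t(-8, Q(-1, 6))*11996 = (3 - 6*(-2 - 1))*11996 = (3 - 6*(-3))*11996 = (3 + 18)*11996 = 21*11996 = 251916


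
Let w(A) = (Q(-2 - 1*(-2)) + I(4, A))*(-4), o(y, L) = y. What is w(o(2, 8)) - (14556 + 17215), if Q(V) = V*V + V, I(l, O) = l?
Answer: -31787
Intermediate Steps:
Q(V) = V + V² (Q(V) = V² + V = V + V²)
w(A) = -16 (w(A) = ((-2 - 1*(-2))*(1 + (-2 - 1*(-2))) + 4)*(-4) = ((-2 + 2)*(1 + (-2 + 2)) + 4)*(-4) = (0*(1 + 0) + 4)*(-4) = (0*1 + 4)*(-4) = (0 + 4)*(-4) = 4*(-4) = -16)
w(o(2, 8)) - (14556 + 17215) = -16 - (14556 + 17215) = -16 - 1*31771 = -16 - 31771 = -31787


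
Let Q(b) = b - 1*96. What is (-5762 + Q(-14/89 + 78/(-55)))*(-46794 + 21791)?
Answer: 65195599806/445 ≈ 1.4651e+8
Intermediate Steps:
Q(b) = -96 + b (Q(b) = b - 96 = -96 + b)
(-5762 + Q(-14/89 + 78/(-55)))*(-46794 + 21791) = (-5762 + (-96 + (-14/89 + 78/(-55))))*(-46794 + 21791) = (-5762 + (-96 + (-14*1/89 + 78*(-1/55))))*(-25003) = (-5762 + (-96 + (-14/89 - 78/55)))*(-25003) = (-5762 + (-96 - 7712/4895))*(-25003) = (-5762 - 477632/4895)*(-25003) = -28682622/4895*(-25003) = 65195599806/445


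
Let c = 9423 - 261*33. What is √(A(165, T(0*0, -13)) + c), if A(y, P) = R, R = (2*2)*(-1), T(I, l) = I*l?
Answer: √806 ≈ 28.390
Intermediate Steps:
c = 810 (c = 9423 - 8613 = 810)
R = -4 (R = 4*(-1) = -4)
A(y, P) = -4
√(A(165, T(0*0, -13)) + c) = √(-4 + 810) = √806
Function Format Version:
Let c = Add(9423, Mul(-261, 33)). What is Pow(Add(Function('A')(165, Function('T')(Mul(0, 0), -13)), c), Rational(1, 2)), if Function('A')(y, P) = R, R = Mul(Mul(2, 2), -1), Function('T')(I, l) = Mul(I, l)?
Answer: Pow(806, Rational(1, 2)) ≈ 28.390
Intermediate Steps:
c = 810 (c = Add(9423, -8613) = 810)
R = -4 (R = Mul(4, -1) = -4)
Function('A')(y, P) = -4
Pow(Add(Function('A')(165, Function('T')(Mul(0, 0), -13)), c), Rational(1, 2)) = Pow(Add(-4, 810), Rational(1, 2)) = Pow(806, Rational(1, 2))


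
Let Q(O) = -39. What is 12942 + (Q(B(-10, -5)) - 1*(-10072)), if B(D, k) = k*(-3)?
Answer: 22975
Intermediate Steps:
B(D, k) = -3*k
12942 + (Q(B(-10, -5)) - 1*(-10072)) = 12942 + (-39 - 1*(-10072)) = 12942 + (-39 + 10072) = 12942 + 10033 = 22975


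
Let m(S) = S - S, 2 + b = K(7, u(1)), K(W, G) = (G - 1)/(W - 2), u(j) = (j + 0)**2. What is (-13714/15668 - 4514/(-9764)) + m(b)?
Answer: -3948634/9561397 ≈ -0.41298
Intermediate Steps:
u(j) = j**2
K(W, G) = (-1 + G)/(-2 + W)
b = -2 (b = -2 + (-1 + 1**2)/(-2 + 7) = -2 + (-1 + 1)/5 = -2 + (1/5)*0 = -2 + 0 = -2)
m(S) = 0
(-13714/15668 - 4514/(-9764)) + m(b) = (-13714/15668 - 4514/(-9764)) + 0 = (-13714*1/15668 - 4514*(-1/9764)) + 0 = (-6857/7834 + 2257/4882) + 0 = -3948634/9561397 + 0 = -3948634/9561397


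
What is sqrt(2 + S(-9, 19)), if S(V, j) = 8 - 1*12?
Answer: I*sqrt(2) ≈ 1.4142*I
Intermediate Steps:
S(V, j) = -4 (S(V, j) = 8 - 12 = -4)
sqrt(2 + S(-9, 19)) = sqrt(2 - 4) = sqrt(-2) = I*sqrt(2)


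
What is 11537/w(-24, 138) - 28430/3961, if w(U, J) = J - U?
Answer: 41092397/641682 ≈ 64.039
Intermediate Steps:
11537/w(-24, 138) - 28430/3961 = 11537/(138 - 1*(-24)) - 28430/3961 = 11537/(138 + 24) - 28430*1/3961 = 11537/162 - 28430/3961 = 41092397/641682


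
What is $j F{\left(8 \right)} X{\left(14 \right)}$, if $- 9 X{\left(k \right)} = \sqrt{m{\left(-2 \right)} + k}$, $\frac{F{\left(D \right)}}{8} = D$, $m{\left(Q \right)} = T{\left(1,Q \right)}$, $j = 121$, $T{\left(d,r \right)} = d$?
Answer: $- \frac{7744 \sqrt{15}}{9} \approx -3332.5$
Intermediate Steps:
$m{\left(Q \right)} = 1$
$F{\left(D \right)} = 8 D$
$X{\left(k \right)} = - \frac{\sqrt{1 + k}}{9}$
$j F{\left(8 \right)} X{\left(14 \right)} = 121 \cdot 8 \cdot 8 \left(- \frac{\sqrt{1 + 14}}{9}\right) = 121 \cdot 64 \left(- \frac{\sqrt{15}}{9}\right) = 7744 \left(- \frac{\sqrt{15}}{9}\right) = - \frac{7744 \sqrt{15}}{9}$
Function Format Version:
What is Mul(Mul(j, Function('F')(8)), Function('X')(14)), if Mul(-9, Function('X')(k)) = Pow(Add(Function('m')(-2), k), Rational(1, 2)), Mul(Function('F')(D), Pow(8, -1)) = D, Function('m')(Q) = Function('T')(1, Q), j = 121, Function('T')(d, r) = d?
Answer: Mul(Rational(-7744, 9), Pow(15, Rational(1, 2))) ≈ -3332.5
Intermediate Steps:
Function('m')(Q) = 1
Function('F')(D) = Mul(8, D)
Function('X')(k) = Mul(Rational(-1, 9), Pow(Add(1, k), Rational(1, 2)))
Mul(Mul(j, Function('F')(8)), Function('X')(14)) = Mul(Mul(121, Mul(8, 8)), Mul(Rational(-1, 9), Pow(Add(1, 14), Rational(1, 2)))) = Mul(Mul(121, 64), Mul(Rational(-1, 9), Pow(15, Rational(1, 2)))) = Mul(7744, Mul(Rational(-1, 9), Pow(15, Rational(1, 2)))) = Mul(Rational(-7744, 9), Pow(15, Rational(1, 2)))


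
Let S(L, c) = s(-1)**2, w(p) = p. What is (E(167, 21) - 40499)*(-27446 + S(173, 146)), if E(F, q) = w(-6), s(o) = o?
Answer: 1111659725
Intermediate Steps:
E(F, q) = -6
S(L, c) = 1 (S(L, c) = (-1)**2 = 1)
(E(167, 21) - 40499)*(-27446 + S(173, 146)) = (-6 - 40499)*(-27446 + 1) = -40505*(-27445) = 1111659725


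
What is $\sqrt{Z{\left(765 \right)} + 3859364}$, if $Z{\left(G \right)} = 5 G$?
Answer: $\sqrt{3863189} \approx 1965.5$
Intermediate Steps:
$\sqrt{Z{\left(765 \right)} + 3859364} = \sqrt{5 \cdot 765 + 3859364} = \sqrt{3825 + 3859364} = \sqrt{3863189}$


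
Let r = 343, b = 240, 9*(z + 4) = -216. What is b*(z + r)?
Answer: 75600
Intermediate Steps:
z = -28 (z = -4 + (⅑)*(-216) = -4 - 24 = -28)
b*(z + r) = 240*(-28 + 343) = 240*315 = 75600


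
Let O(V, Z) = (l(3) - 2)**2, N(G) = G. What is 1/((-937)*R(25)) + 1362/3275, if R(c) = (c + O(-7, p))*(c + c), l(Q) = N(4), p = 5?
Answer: 74019121/177983150 ≈ 0.41588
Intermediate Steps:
l(Q) = 4
O(V, Z) = 4 (O(V, Z) = (4 - 2)**2 = 2**2 = 4)
R(c) = 2*c*(4 + c) (R(c) = (c + 4)*(c + c) = (4 + c)*(2*c) = 2*c*(4 + c))
1/((-937)*R(25)) + 1362/3275 = 1/((-937)*((2*25*(4 + 25)))) + 1362/3275 = -1/(937*(2*25*29)) + 1362*(1/3275) = -1/937/1450 + 1362/3275 = -1/937*1/1450 + 1362/3275 = -1/1358650 + 1362/3275 = 74019121/177983150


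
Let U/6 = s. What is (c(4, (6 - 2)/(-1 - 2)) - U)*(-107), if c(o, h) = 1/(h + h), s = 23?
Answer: 118449/8 ≈ 14806.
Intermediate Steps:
U = 138 (U = 6*23 = 138)
c(o, h) = 1/(2*h)
(c(4, (6 - 2)/(-1 - 2)) - U)*(-107) = (1/(2*(((6 - 2)/(-1 - 2)))) - 1*138)*(-107) = (1/(2*((4/(-3)))) - 138)*(-107) = (1/(2*((4*(-⅓)))) - 138)*(-107) = (1/(2*(-4/3)) - 138)*(-107) = ((½)*(-¾) - 138)*(-107) = (-3/8 - 138)*(-107) = -1107/8*(-107) = 118449/8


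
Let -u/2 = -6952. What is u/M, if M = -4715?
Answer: -13904/4715 ≈ -2.9489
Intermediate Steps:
u = 13904 (u = -2*(-6952) = 13904)
u/M = 13904/(-4715) = 13904*(-1/4715) = -13904/4715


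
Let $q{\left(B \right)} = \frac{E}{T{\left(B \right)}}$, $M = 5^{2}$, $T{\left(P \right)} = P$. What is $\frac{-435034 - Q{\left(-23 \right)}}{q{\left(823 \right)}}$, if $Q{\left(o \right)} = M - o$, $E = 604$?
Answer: $- \frac{179036243}{302} \approx -5.9284 \cdot 10^{5}$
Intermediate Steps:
$M = 25$
$q{\left(B \right)} = \frac{604}{B}$
$Q{\left(o \right)} = 25 - o$
$\frac{-435034 - Q{\left(-23 \right)}}{q{\left(823 \right)}} = \frac{-435034 - \left(25 - -23\right)}{604 \cdot \frac{1}{823}} = \frac{-435034 - \left(25 + 23\right)}{604 \cdot \frac{1}{823}} = \frac{-435034 - 48}{\frac{604}{823}} = \left(-435034 - 48\right) \frac{823}{604} = \left(-435082\right) \frac{823}{604} = - \frac{179036243}{302}$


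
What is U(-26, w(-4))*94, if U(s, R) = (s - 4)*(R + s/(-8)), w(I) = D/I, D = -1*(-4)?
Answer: -6345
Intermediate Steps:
D = 4
w(I) = 4/I
U(s, R) = (-4 + s)*(R - s/8) (U(s, R) = (-4 + s)*(R + s*(-1/8)) = (-4 + s)*(R - s/8))
U(-26, w(-4))*94 = ((1/2)*(-26) - 16/(-4) - 1/8*(-26)**2 + (4/(-4))*(-26))*94 = (-13 - 16*(-1)/4 - 1/8*676 + (4*(-1/4))*(-26))*94 = (-13 - 4*(-1) - 169/2 - 1*(-26))*94 = (-13 + 4 - 169/2 + 26)*94 = -135/2*94 = -6345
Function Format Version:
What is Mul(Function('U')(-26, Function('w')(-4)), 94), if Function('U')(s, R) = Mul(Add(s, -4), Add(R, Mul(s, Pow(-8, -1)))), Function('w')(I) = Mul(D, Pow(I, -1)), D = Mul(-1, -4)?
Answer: -6345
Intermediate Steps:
D = 4
Function('w')(I) = Mul(4, Pow(I, -1))
Function('U')(s, R) = Mul(Add(-4, s), Add(R, Mul(Rational(-1, 8), s))) (Function('U')(s, R) = Mul(Add(-4, s), Add(R, Mul(s, Rational(-1, 8)))) = Mul(Add(-4, s), Add(R, Mul(Rational(-1, 8), s))))
Mul(Function('U')(-26, Function('w')(-4)), 94) = Mul(Add(Mul(Rational(1, 2), -26), Mul(-4, Mul(4, Pow(-4, -1))), Mul(Rational(-1, 8), Pow(-26, 2)), Mul(Mul(4, Pow(-4, -1)), -26)), 94) = Mul(Add(-13, Mul(-4, Mul(4, Rational(-1, 4))), Mul(Rational(-1, 8), 676), Mul(Mul(4, Rational(-1, 4)), -26)), 94) = Mul(Add(-13, Mul(-4, -1), Rational(-169, 2), Mul(-1, -26)), 94) = Mul(Add(-13, 4, Rational(-169, 2), 26), 94) = Mul(Rational(-135, 2), 94) = -6345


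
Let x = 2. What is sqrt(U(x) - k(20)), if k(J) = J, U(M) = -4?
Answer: 2*I*sqrt(6) ≈ 4.899*I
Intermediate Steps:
sqrt(U(x) - k(20)) = sqrt(-4 - 1*20) = sqrt(-4 - 20) = sqrt(-24) = 2*I*sqrt(6)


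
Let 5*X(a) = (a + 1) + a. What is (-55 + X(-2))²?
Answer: 77284/25 ≈ 3091.4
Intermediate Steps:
X(a) = ⅕ + 2*a/5 (X(a) = ((a + 1) + a)/5 = ((1 + a) + a)/5 = (1 + 2*a)/5 = ⅕ + 2*a/5)
(-55 + X(-2))² = (-55 + (⅕ + (⅖)*(-2)))² = (-55 + (⅕ - ⅘))² = (-55 - ⅗)² = (-278/5)² = 77284/25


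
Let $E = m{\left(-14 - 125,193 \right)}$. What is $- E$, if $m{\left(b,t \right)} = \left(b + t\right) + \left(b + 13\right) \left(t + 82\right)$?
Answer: $34596$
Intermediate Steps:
$m{\left(b,t \right)} = b + t + \left(13 + b\right) \left(82 + t\right)$ ($m{\left(b,t \right)} = \left(b + t\right) + \left(13 + b\right) \left(82 + t\right) = b + t + \left(13 + b\right) \left(82 + t\right)$)
$E = -34596$ ($E = 1066 + 14 \cdot 193 + 83 \left(-14 - 125\right) + \left(-14 - 125\right) 193 = 1066 + 2702 + 83 \left(-139\right) - 26827 = 1066 + 2702 - 11537 - 26827 = -34596$)
$- E = \left(-1\right) \left(-34596\right) = 34596$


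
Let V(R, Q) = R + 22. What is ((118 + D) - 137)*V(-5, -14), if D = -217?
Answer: -4012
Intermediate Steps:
V(R, Q) = 22 + R
((118 + D) - 137)*V(-5, -14) = ((118 - 217) - 137)*(22 - 5) = (-99 - 137)*17 = -236*17 = -4012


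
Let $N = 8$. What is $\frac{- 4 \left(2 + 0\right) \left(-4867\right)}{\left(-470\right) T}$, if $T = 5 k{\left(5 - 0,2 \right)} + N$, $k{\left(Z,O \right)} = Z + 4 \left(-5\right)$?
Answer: $\frac{19468}{15745} \approx 1.2365$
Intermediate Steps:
$k{\left(Z,O \right)} = -20 + Z$ ($k{\left(Z,O \right)} = Z - 20 = -20 + Z$)
$T = -67$ ($T = 5 \left(-20 + \left(5 - 0\right)\right) + 8 = 5 \left(-20 + \left(5 + 0\right)\right) + 8 = 5 \left(-20 + 5\right) + 8 = 5 \left(-15\right) + 8 = -75 + 8 = -67$)
$\frac{- 4 \left(2 + 0\right) \left(-4867\right)}{\left(-470\right) T} = \frac{- 4 \left(2 + 0\right) \left(-4867\right)}{\left(-470\right) \left(-67\right)} = \frac{\left(-4\right) 2 \left(-4867\right)}{31490} = \left(-8\right) \left(-4867\right) \frac{1}{31490} = 38936 \cdot \frac{1}{31490} = \frac{19468}{15745}$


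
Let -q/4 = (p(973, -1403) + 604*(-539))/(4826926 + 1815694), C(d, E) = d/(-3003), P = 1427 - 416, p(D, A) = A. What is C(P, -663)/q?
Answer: -559640735/327285959 ≈ -1.7099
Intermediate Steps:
P = 1011
C(d, E) = -d/3003 (C(d, E) = d*(-1/3003) = -d/3003)
q = 326959/1660655 (q = -4*(-1403 + 604*(-539))/(4826926 + 1815694) = -4*(-1403 - 325556)/6642620 = -(-1307836)/6642620 = -4*(-326959/6642620) = 326959/1660655 ≈ 0.19689)
C(P, -663)/q = (-1/3003*1011)/(326959/1660655) = -337/1001*1660655/326959 = -559640735/327285959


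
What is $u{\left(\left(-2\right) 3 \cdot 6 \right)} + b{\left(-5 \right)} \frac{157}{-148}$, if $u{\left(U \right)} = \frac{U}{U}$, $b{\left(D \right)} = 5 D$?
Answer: $\frac{4073}{148} \approx 27.52$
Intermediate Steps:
$u{\left(U \right)} = 1$
$u{\left(\left(-2\right) 3 \cdot 6 \right)} + b{\left(-5 \right)} \frac{157}{-148} = 1 + 5 \left(-5\right) \frac{157}{-148} = 1 - 25 \cdot 157 \left(- \frac{1}{148}\right) = 1 - - \frac{3925}{148} = 1 + \frac{3925}{148} = \frac{4073}{148}$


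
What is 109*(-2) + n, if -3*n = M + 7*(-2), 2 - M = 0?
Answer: -214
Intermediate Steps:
M = 2 (M = 2 - 1*0 = 2 + 0 = 2)
n = 4 (n = -(2 + 7*(-2))/3 = -(2 - 14)/3 = -1/3*(-12) = 4)
109*(-2) + n = 109*(-2) + 4 = -218 + 4 = -214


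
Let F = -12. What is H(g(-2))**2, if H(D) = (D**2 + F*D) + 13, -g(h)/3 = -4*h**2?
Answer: 3031081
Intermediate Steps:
g(h) = 12*h**2 (g(h) = -(-12)*h**2 = 12*h**2)
H(D) = 13 + D**2 - 12*D (H(D) = (D**2 - 12*D) + 13 = 13 + D**2 - 12*D)
H(g(-2))**2 = (13 + (12*(-2)**2)**2 - 144*(-2)**2)**2 = (13 + (12*4)**2 - 144*4)**2 = (13 + 48**2 - 12*48)**2 = (13 + 2304 - 576)**2 = 1741**2 = 3031081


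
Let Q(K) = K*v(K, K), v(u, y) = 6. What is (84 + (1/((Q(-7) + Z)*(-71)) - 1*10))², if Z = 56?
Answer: 5410338025/988036 ≈ 5475.9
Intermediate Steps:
Q(K) = 6*K (Q(K) = K*6 = 6*K)
(84 + (1/((Q(-7) + Z)*(-71)) - 1*10))² = (84 + (1/((6*(-7) + 56)*(-71)) - 1*10))² = (84 + (-1/71/(-42 + 56) - 10))² = (84 + (-1/71/14 - 10))² = (84 + ((1/14)*(-1/71) - 10))² = (84 + (-1/994 - 10))² = (84 - 9941/994)² = (73555/994)² = 5410338025/988036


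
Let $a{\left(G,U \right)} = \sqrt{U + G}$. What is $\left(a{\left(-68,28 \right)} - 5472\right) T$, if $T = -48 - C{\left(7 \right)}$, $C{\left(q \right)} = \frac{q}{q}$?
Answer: $268128 - 98 i \sqrt{10} \approx 2.6813 \cdot 10^{5} - 309.9 i$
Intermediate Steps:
$C{\left(q \right)} = 1$
$a{\left(G,U \right)} = \sqrt{G + U}$
$T = -49$ ($T = -48 - 1 = -49$)
$\left(a{\left(-68,28 \right)} - 5472\right) T = \left(\sqrt{-68 + 28} - 5472\right) \left(-49\right) = \left(\sqrt{-40} - 5472\right) \left(-49\right) = \left(2 i \sqrt{10} - 5472\right) \left(-49\right) = \left(-5472 + 2 i \sqrt{10}\right) \left(-49\right) = 268128 - 98 i \sqrt{10}$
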